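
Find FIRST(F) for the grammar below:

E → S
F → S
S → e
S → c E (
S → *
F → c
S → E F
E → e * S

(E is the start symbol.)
FIRST sets of the other non-terminals involved (by the same procedure, iterated to a fixed point):
  FIRST(S) = { '*', 'c', 'e' }

From F → S:
  - S is a non-terminal: add FIRST(S) \ {ε} = { '*', 'c', 'e' }
    S is not nullable, so stop
From F → c:
  - c is a terminal: add 'c' and stop

Collecting: FIRST(F) = { '*', 'c', 'e' }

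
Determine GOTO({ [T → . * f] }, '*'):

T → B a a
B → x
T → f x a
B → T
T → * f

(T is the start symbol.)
{ [T → * . f] }

GOTO(I, '*') = CLOSURE({ [A → αX.β] : [A → α.Xβ] ∈ I, X = '*' })

Items with dot before '*', with the dot advanced:
  [T → . * f] → [T → * . f]
Closure adds nothing (no advanced item has the dot before a non-terminal).

GOTO = { [T → * . f] }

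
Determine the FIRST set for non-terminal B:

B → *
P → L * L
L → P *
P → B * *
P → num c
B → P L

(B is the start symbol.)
{ '*', 'num' }

FIRST sets of the other non-terminals involved (by the same procedure, iterated to a fixed point):
  FIRST(P) = { '*', 'num' }

From B → *:
  - '*' is a terminal: add '*' and stop
From B → P L:
  - P is a non-terminal: add FIRST(P) \ {ε} = { '*', 'num' }
    P is not nullable, so stop

Collecting: FIRST(B) = { '*', 'num' }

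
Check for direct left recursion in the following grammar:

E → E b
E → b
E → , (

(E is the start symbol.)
Yes, E is left-recursive

E → E b: LEFT RECURSIVE (starts with E)
E → b: starts with b
E → , (: starts with ','

The grammar has direct left recursion on: E.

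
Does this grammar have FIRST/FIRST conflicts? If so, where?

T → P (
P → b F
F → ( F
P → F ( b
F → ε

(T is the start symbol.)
FIRST sets of the non-terminals at (or reachable through a nullable prefix from) the front of some alternative:
  FIRST(F) = { '(', ε }

Productions for P:
  P → b F: FIRST = { 'b' }
  P → F ( b: FIRST = { '(' }
Productions for F:
  F → ( F: FIRST = { '(' }
  F → ε: FIRST = { ε }
T has only one production, so no FIRST/FIRST conflict is possible there.

All alternatives of each non-terminal have pairwise disjoint FIRST sets.

Answer: No FIRST/FIRST conflicts.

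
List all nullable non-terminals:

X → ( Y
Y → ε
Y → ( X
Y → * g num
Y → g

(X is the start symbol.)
A non-terminal is nullable if it can derive ε (the empty string): either it has an ε-production, or it has a production whose right-hand side consists entirely of nullable non-terminals.

ε-productions: Y → ε
So Y is immediately nullable.
No further non-terminal can be added: every production for the remaining non-terminals contains a terminal or a non-nullable non-terminal.
Nullable = { 'Y' }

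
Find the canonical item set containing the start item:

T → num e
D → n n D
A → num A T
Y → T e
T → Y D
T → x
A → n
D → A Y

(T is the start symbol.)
First, augment the grammar with T' → T
I₀ = CLOSURE({ [T' → . T] }):
  [T' → . T] has the dot before T: add [T → . num e], [T → . Y D], [T → . x]
  [T → . Y D] has the dot before Y: add [Y → . T e]
No further items can be added.

I₀ = { [T → . Y D], [T → . num e], [T → . x], [T' → . T], [Y → . T e] }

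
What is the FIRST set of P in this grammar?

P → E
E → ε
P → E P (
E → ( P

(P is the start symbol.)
FIRST sets of the other non-terminals involved (by the same procedure, iterated to a fixed point):
  FIRST(E) = { '(', ε }

From P → E:
  - E is a non-terminal: add FIRST(E) \ {ε} = { '(' }
    E is nullable and nothing follows, so the whole right-hand side can vanish: ε ∈ FIRST(P)
From P → E P (:
  - E is a non-terminal: add FIRST(E) \ {ε} = { '(' }
    E is nullable, so continue to the next symbol
  - P is the symbol being defined: contributes nothing new
    P is nullable, so continue to the next symbol
  - '(' is a terminal: add '(' and stop

Collecting: FIRST(P) = { '(', ε }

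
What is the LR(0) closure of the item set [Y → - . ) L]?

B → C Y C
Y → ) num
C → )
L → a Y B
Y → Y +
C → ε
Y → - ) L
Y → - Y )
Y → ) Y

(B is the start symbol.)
{ [Y → - . ) L] }

To compute CLOSURE, for each item [A → α.Bβ] where B is a non-terminal, add [B → .γ] for all productions B → γ; repeat for the newly added items until nothing changes.

Start with: [Y → - . ) L]
The dot precedes the terminal ')', so nothing is added.

CLOSURE = { [Y → - . ) L] }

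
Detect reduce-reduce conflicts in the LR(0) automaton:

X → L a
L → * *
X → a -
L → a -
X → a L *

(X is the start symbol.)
Augment with X' → X and build the canonical LR(0) collection (I0 = CLOSURE({[X' → . X]}), then GOTO on every symbol after a dot until no new states appear). It has 12 states:
  I0: { [L → . * *], [L → . a -], [X → . L a], [X → . a -], [X → . a L *], [X' → . X] }  — shift
  I1: { [L → * . *] }  — shift
  I2: { [X → L . a] }  — shift
  I3: { [X' → X .] }  — accept
  I4: { [L → . * *], [L → . a -], [L → a . -], [X → a . -], [X → a . L *] }  — shift
  I5: { [L → a - .], [X → a - .] }  — 2 reduces
  I6: { [X → a L . *] }  — shift
  I7: { [L → a . -] }  — shift
  I8: { [L → a - .] }  — reduce
  I9: { [X → a L * .] }  — reduce
  I10: { [X → L a .] }  — reduce
  I11: { [L → * * .] }  — reduce

I5 contains complete items [L → a - .], [X → a - .] — reduce-reduce conflict.

Answer: Yes — I5: [L → a - .] vs [X → a - .]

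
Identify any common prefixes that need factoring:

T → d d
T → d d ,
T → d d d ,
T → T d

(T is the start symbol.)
Left-factoring is needed when two productions for the same non-terminal
share a common prefix on the right-hand side.

Productions for T:
  T → d d
  T → d d ,
  T → d d d ,
  T → T d

Found common prefix 'd d' in productions for T

Answer: Yes, T has productions with common prefix 'd d'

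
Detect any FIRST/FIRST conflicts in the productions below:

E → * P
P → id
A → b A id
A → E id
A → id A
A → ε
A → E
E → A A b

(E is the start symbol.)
FIRST sets of the non-terminals at (or reachable through a nullable prefix from) the front of some alternative:
  FIRST(A) = { '*', 'b', 'id', ε }
  FIRST(E) = { '*', 'b', 'id' }

Productions for E:
  E → * P: FIRST = { '*' }
  E → A A b: FIRST = { '*', 'b', 'id' }
Productions for A:
  A → b A id: FIRST = { 'b' }
  A → E id: FIRST = { '*', 'b', 'id' }
  A → id A: FIRST = { 'id' }
  A → ε: FIRST = { ε }
  A → E: FIRST = { '*', 'b', 'id' }
P has only one production, so no FIRST/FIRST conflict is possible there.

Conflict for E: E → * P and E → A A b
  Overlap: { '*' }
Conflict for A: A → b A id and A → E id
  Overlap: { 'b' }
Conflict for A: A → b A id and A → E
  Overlap: { 'b' }
Conflict for A: A → E id and A → id A
  Overlap: { 'id' }
Conflict for A: A → E id and A → E
  Overlap: { '*', 'b', 'id' }
Conflict for A: A → id A and A → E
  Overlap: { 'id' }

Answer: Yes. E → '*' P / E → A A b on { '*' }; A → b A id / A → E id on { 'b' }; A → b A id / A → E on { 'b' }; A → E id / A → id A on { 'id' }; A → E id / A → E on { '*', 'b', 'id' }; A → id A / A → E on { 'id' }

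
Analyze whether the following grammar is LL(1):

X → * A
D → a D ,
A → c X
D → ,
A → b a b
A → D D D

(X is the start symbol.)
Yes, the grammar is LL(1).

Relevant sets:
  FIRST(D) = { ',', 'a' }

For D:
  PREDICT(D → a D ',') = { 'a' }
  PREDICT(D → ',') = { ',' }
For A:
  PREDICT(A → c X) = { 'c' }
  PREDICT(A → b a b) = { 'b' }
  PREDICT(A → D D D) = { ',', 'a' }
X has a single production, so nothing to check there.

All predict sets are disjoint. The grammar IS LL(1).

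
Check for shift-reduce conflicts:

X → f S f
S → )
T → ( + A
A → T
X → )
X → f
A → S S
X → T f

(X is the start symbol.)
Augment with X' → X and build the canonical LR(0) collection (I0 = CLOSURE({[X' → . X]}), then GOTO on every symbol after a dot until no new states appear). It has 15 states:
  I0: { [T → . ( + A], [X → . )], [X → . T f], [X → . f S f], [X → . f], [X' → . X] }  — shift
  I1: { [T → ( . + A] }  — shift
  I2: { [X → ) .] }  — reduce
  I3: { [X → T . f] }  — shift
  I4: { [X' → X .] }  — accept
  I5: { [S → . )], [X → f . S f], [X → f .] }  — shift, reduce
  I6: { [S → ) .] }  — reduce
  I7: { [X → f S . f] }  — shift
  I8: { [X → f S f .] }  — reduce
  I9: { [X → T f .] }  — reduce
  I10: { [A → . S S], [A → . T], [S → . )], [T → ( + . A], [T → . ( + A] }  — shift
  I11: { [T → ( + A .] }  — reduce
  I12: { [A → S . S], [S → . )] }  — shift
  I13: { [A → T .] }  — reduce
  I14: { [A → S S .] }  — reduce

I5 contains reduce item [X → f .] and shift item [S → . )] — shift-reduce conflict.

Answer: Yes — I5: [X → f .] vs [S → . )]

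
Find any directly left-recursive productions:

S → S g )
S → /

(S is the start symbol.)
Direct left recursion occurs when N → N α for some non-terminal N (the right-hand side begins with the left-hand side itself).

S → S g ): LEFT RECURSIVE (starts with S)
S → /: starts with '/'

The grammar has direct left recursion on: S.

Answer: Yes, S is left-recursive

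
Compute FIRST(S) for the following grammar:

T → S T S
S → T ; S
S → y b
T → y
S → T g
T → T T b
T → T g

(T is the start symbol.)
{ 'y' }

To compute FIRST(S), examine every production with S on the left-hand side, reading each right-hand side left to right until a non-nullable symbol is reached.

FIRST sets of the other non-terminals involved (by the same procedure, iterated to a fixed point):
  FIRST(T) = { 'y' }

From S → T ; S:
  - T is a non-terminal: add FIRST(T) \ {ε} = { 'y' }
    T is not nullable, so stop
From S → y b:
  - y is a terminal: add 'y' and stop
From S → T g:
  - T is a non-terminal: add FIRST(T) \ {ε} = { 'y' }
    T is not nullable, so stop

Collecting: FIRST(S) = { 'y' }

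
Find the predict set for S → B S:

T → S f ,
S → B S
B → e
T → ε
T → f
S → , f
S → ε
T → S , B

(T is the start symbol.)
{ 'e' }

PREDICT(S → B S) = (FIRST(RHS) \ {ε}) ∪ (FOLLOW(S) if ε ∈ FIRST(RHS), i.e. RHS ⇒* ε)
FIRST(B) = { 'e' }
FIRST(B S) = { 'e' }
ε ∉ FIRST(B S), so FOLLOW(S) is not added.
PREDICT(S → B S) = { 'e' }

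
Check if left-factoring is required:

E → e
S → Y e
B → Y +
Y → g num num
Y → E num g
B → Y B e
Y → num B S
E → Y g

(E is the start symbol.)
Left-factoring is needed when two productions for the same non-terminal
share a common prefix on the right-hand side.

Productions for E:
  E → e
  E → Y g
Productions for B:
  B → Y +
  B → Y B e
Productions for Y:
  Y → g num num
  Y → E num g
  Y → num B S

Found common prefix 'Y' in productions for B

Answer: Yes, B has productions with common prefix 'Y'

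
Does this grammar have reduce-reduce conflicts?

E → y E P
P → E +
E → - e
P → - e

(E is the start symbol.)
Yes — I9: [E → - e .] vs [P → - e .]

A reduce-reduce conflict occurs when an LR(0) state has two complete items [A → α .] and [B → β .] — both call for a reduction, and with no lookahead the parser cannot choose between them.

Augment with E' → E and build the canonical LR(0) collection (I0 = CLOSURE({[E' → . E]}), then GOTO on every symbol after a dot until no new states appear). It has 11 states:
  I0: { [E → . - e], [E → . y E P], [E' → . E] }  — shift
  I1: { [E → - . e] }  — shift
  I2: { [E' → E .] }  — accept
  I3: { [E → . - e], [E → . y E P], [E → y . E P] }  — shift
  I4: { [E → . - e], [E → . y E P], [E → y E . P], [P → . - e], [P → . E +] }  — shift
  I5: { [E → - . e], [P → - . e] }  — shift
  I6: { [P → E . +] }  — shift
  I7: { [E → y E P .] }  — reduce
  I8: { [P → E + .] }  — reduce
  I9: { [E → - e .], [P → - e .] }  — 2 reduces
  I10: { [E → - e .] }  — reduce

I9 contains complete items [E → - e .], [P → - e .] — reduce-reduce conflict.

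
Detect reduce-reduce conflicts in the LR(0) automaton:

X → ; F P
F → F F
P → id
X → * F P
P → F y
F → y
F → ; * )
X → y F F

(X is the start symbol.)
Augment with X' → X and build the canonical LR(0) collection (I0 = CLOSURE({[X' → . X]}), then GOTO on every symbol after a dot until no new states appear). It has 19 states:
  I0: { [X → . * F P], [X → . ; F P], [X → . y F F], [X' → . X] }  — shift
  I1: { [F → . ; * )], [F → . F F], [F → . y], [X → * . F P] }  — shift
  I2: { [F → . ; * )], [F → . F F], [F → . y], [X → ; . F P] }  — shift
  I3: { [X' → X .] }  — accept
  I4: { [F → . ; * )], [F → . F F], [F → . y], [X → y . F F] }  — shift
  I5: { [F → ; . * )] }  — shift
  I6: { [F → . ; * )], [F → . F F], [F → . y], [F → F . F], [X → y F . F] }  — shift
  I7: { [F → y .] }  — reduce
  I8: { [F → . ; * )], [F → . F F], [F → . y], [F → F . F], [F → F F .], [X → y F F .] }  — shift, 2 reduces
  I9: { [F → . ; * )], [F → . F F], [F → . y], [F → F . F], [F → F F .] }  — shift, reduce
  I10: { [F → ; * . )] }  — shift
  I11: { [F → ; * ) .] }  — reduce
  I12: { [F → . ; * )], [F → . F F], [F → . y], [F → F . F], [P → . F y], [P → . id], [X → ; F . P] }  — shift
  I13: { [F → . ; * )], [F → . F F], [F → . y], [F → F . F], [F → F F .], [P → F . y] }  — shift, reduce
  I14: { [X → ; F P .] }  — reduce
  I15: { [P → id .] }  — reduce
  I16: { [F → y .], [P → F y .] }  — 2 reduces
  I17: { [F → . ; * )], [F → . F F], [F → . y], [F → F . F], [P → . F y], [P → . id], [X → * F . P] }  — shift
  I18: { [X → * F P .] }  — reduce

I8 contains complete items [F → F F .], [X → y F F .] — reduce-reduce conflict.
I16 contains complete items [F → y .], [P → F y .] — reduce-reduce conflict.

Answer: Yes — I8: [F → F F .] vs [X → y F F .]; I16: [F → y .] vs [P → F y .]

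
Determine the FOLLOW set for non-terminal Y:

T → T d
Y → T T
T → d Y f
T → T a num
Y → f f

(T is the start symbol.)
{ 'f' }

In T → d Y f: Y is followed by f, add FIRST(f) \ {ε} = { 'f' }

Taking the union: FOLLOW(Y) = { 'f' }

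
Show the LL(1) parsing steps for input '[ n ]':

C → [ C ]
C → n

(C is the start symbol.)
Stack is shown with the top on the left.

Stack    Input    Action
------------------------
C $      [ n ] $  output C → [ C ]
[ C ] $  [ n ] $  match '['
C ] $    n ] $    output C → n
n ] $    n ] $    match 'n'
] $      ] $      match ']'
$        $        accept

The string is accepted.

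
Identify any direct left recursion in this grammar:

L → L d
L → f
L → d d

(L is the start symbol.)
Yes, L is left-recursive

L → L d: LEFT RECURSIVE (starts with L)
L → f: starts with f
L → d d: starts with d

The grammar has direct left recursion on: L.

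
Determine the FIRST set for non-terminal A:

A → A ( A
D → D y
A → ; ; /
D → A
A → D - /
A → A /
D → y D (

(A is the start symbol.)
To compute FIRST(A), examine every production with A on the left-hand side, reading each right-hand side left to right until a non-nullable symbol is reached.

FIRST sets of the other non-terminals involved (by the same procedure, iterated to a fixed point):
  FIRST(D) = { ';', 'y' }

From A → A ( A:
  - A is the symbol being defined: contributes nothing new
    A is not nullable, so stop
From A → ; ; /:
  - ';' is a terminal: add ';' and stop
From A → D - /:
  - D is a non-terminal: add FIRST(D) \ {ε} = { ';', 'y' }
    D is not nullable, so stop
From A → A /:
  - A is the symbol being defined: contributes nothing new
    A is not nullable, so stop

Collecting: FIRST(A) = { ';', 'y' }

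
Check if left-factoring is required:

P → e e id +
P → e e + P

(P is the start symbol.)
Left-factoring is needed when two productions for the same non-terminal
share a common prefix on the right-hand side.

Productions for P:
  P → e e id +
  P → e e + P

Found common prefix 'e e' in productions for P

Answer: Yes, P has productions with common prefix 'e e'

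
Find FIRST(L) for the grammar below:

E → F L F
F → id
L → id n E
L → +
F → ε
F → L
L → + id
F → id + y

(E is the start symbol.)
{ '+', 'id' }

To compute FIRST(L), examine every production with L on the left-hand side, reading each right-hand side left to right until a non-nullable symbol is reached.

From L → id n E:
  - id is a terminal: add 'id' and stop
From L → +:
  - '+' is a terminal: add '+' and stop
From L → + id:
  - '+' is a terminal: add '+' and stop

Collecting: FIRST(L) = { '+', 'id' }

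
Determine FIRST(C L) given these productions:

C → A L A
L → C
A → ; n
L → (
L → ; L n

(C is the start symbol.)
{ ';' }

FIRST sets of the non-terminals involved (from the grammar, by fixed-point iteration):
  FIRST(C) = { ';' }

To compute FIRST(C L), process the symbols left to right:
Symbol C is a non-terminal. Add FIRST(C) \ {ε} = { ';' }
C is not nullable (ε ∉ FIRST(C)), so stop here.
FIRST(C L) = { ';' }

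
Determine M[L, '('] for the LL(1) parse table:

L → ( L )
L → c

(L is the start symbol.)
To find M[L, '('], we find productions for L where '(' is in the predict set (PREDICT(N → α) = (FIRST(α) \ {ε}) ∪ (FOLLOW(N) if α ⇒* ε)).

L → ( L ): PREDICT = { '(' }
  '(' is in predict set, so this production goes in M[L, '(']
L → c: PREDICT = { 'c' }

M[L, '('] = L → ( L )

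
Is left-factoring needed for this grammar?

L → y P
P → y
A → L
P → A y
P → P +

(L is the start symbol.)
Left-factoring is needed when two productions for the same non-terminal
share a common prefix on the right-hand side.

Productions for P:
  P → y
  P → A y
  P → P +

No common prefixes found.

Answer: No, left-factoring is not needed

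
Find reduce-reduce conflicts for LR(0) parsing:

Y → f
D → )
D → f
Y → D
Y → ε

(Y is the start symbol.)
Augment with Y' → Y and build the canonical LR(0) collection (I0 = CLOSURE({[Y' → . Y]}), then GOTO on every symbol after a dot until no new states appear). It has 5 states:
  I0: { [D → . )], [D → . f], [Y → . D], [Y → . f], [Y → .], [Y' → . Y] }  — shift, reduce
  I1: { [D → ) .] }  — reduce
  I2: { [Y → D .] }  — reduce
  I3: { [Y' → Y .] }  — accept
  I4: { [D → f .], [Y → f .] }  — 2 reduces

I4 contains complete items [D → f .], [Y → f .] — reduce-reduce conflict.

Answer: Yes — I4: [D → f .] vs [Y → f .]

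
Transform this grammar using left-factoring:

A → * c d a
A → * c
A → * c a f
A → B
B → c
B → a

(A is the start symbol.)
A → * c A'
A' → d a
A' → ε
A' → a f
A → B
B → c
B → a

Left-factoring transforms A → αβ₁ | αβ₂ into A → αA' and A' → β₁ | β₂
(α is the longest common prefix among the alternatives). Repeat until
no nonterminal has two alternatives with a common prefix.

Round 1: A has alternatives sharing prefix '* c'. Introduce A': A → * c A'
  Add: A' → d a
  Add: A' → ε
  Add: A' → a f

No remaining common prefixes — done.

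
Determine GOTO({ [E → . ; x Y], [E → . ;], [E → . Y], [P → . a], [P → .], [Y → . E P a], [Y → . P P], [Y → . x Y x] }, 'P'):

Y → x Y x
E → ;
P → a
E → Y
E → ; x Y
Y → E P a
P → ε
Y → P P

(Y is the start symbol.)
GOTO(I, 'P') = CLOSURE({ [A → αX.β] : [A → α.Xβ] ∈ I, X = 'P' })

Items with dot before 'P', with the dot advanced:
  [Y → . P P] → [Y → P . P]
Closure of the advanced items:
  [Y → P . P] has the dot before P: add [P → . a], [P → .]

GOTO = { [P → . a], [P → .], [Y → P . P] }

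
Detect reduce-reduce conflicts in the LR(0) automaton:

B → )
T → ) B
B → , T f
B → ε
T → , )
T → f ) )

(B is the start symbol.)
No reduce-reduce conflicts

A reduce-reduce conflict occurs when an LR(0) state has two complete items [A → α .] and [B → β .] — both call for a reduction, and with no lookahead the parser cannot choose between them.

Augment with B' → B and build the canonical LR(0) collection (I0 = CLOSURE({[B' → . B]}), then GOTO on every symbol after a dot until no new states appear). It has 13 states:
  I0: { [B → . )], [B → . , T f], [B → .], [B' → . B] }  — shift, reduce
  I1: { [B → ) .] }  — reduce
  I2: { [B → , . T f], [T → . ) B], [T → . , )], [T → . f ) )] }  — shift
  I3: { [B' → B .] }  — accept
  I4: { [B → . )], [B → . , T f], [B → .], [T → ) . B] }  — shift, reduce
  I5: { [T → , . )] }  — shift
  I6: { [B → , T . f] }  — shift
  I7: { [T → f . ) )] }  — shift
  I8: { [T → f ) . )] }  — shift
  I9: { [T → f ) ) .] }  — reduce
  I10: { [B → , T f .] }  — reduce
  I11: { [T → , ) .] }  — reduce
  I12: { [T → ) B .] }  — reduce

No state contains more than one complete item.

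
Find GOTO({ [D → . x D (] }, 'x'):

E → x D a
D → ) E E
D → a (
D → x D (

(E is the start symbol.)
GOTO(I, 'x') = CLOSURE({ [A → αX.β] : [A → α.Xβ] ∈ I, X = 'x' })

Items with dot before 'x', with the dot advanced:
  [D → . x D (] → [D → x . D (]
Closure of the advanced items:
  [D → x . D (] has the dot before D: add [D → . ) E E], [D → . a (], [D → . x D (]

GOTO = { [D → . ) E E], [D → . a (], [D → . x D (], [D → x . D (] }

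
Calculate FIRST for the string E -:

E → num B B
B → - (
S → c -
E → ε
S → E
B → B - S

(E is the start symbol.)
FIRST sets of the non-terminals involved (from the grammar, by fixed-point iteration):
  FIRST(E) = { 'num', ε }

To compute FIRST(E -), process the symbols left to right:
Symbol E is a non-terminal. Add FIRST(E) \ {ε} = { 'num' }
E is nullable (ε ∈ FIRST(E)), continue to the next symbol.
Symbol - is a terminal. Add '-' and stop.
FIRST(E -) = { '-', 'num' }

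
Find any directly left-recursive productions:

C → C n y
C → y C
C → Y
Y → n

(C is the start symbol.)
Direct left recursion occurs when N → N α for some non-terminal N (the right-hand side begins with the left-hand side itself).

C → C n y: LEFT RECURSIVE (starts with C)
C → y C: starts with y
C → Y: starts with Y
Y → n: starts with n

The grammar has direct left recursion on: C.

Answer: Yes, C is left-recursive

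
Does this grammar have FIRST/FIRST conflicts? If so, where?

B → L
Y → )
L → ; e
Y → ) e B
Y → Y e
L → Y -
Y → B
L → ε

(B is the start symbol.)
A FIRST/FIRST conflict occurs when two productions N → α and N → β for the same non-terminal have FIRST(α) ∩ FIRST(β) ≠ ∅ (with ε ∈ FIRST of a nullable right-hand side, so two nullable alternatives also conflict).

FIRST sets of the non-terminals at (or reachable through a nullable prefix from) the front of some alternative:
  FIRST(Y) = { ')', '-', ';', 'e', ε }
  FIRST(B) = { ')', '-', ';', 'e', ε }

Productions for Y:
  Y → ): FIRST = { ')' }
  Y → ) e B: FIRST = { ')' }
  Y → Y e: FIRST = { ')', '-', ';', 'e' }
  Y → B: FIRST = { ')', '-', ';', 'e', ε }
Productions for L:
  L → ; e: FIRST = { ';' }
  L → Y -: FIRST = { ')', '-', ';', 'e' }
  L → ε: FIRST = { ε }
B has only one production, so no FIRST/FIRST conflict is possible there.

Conflict for Y: Y → ) and Y → ) e B
  Overlap: { ')' }
Conflict for Y: Y → ) and Y → Y e
  Overlap: { ')' }
Conflict for Y: Y → ) and Y → B
  Overlap: { ')' }
Conflict for Y: Y → ) e B and Y → Y e
  Overlap: { ')' }
Conflict for Y: Y → ) e B and Y → B
  Overlap: { ')' }
Conflict for Y: Y → Y e and Y → B
  Overlap: { ')', '-', ';', 'e' }
Conflict for L: L → ; e and L → Y -
  Overlap: { ';' }

Answer: Yes. Y → ')' / Y → ')' e B on { ')' }; Y → ')' / Y → Y e on { ')' }; Y → ')' / Y → B on { ')' }; Y → ')' e B / Y → Y e on { ')' }; Y → ')' e B / Y → B on { ')' }; Y → Y e / Y → B on { ')', '-', ';', 'e' }; L → ';' e / L → Y '-' on { ';' }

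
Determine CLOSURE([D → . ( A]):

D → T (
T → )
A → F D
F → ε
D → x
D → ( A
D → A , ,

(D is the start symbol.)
To compute CLOSURE, for each item [A → α.Bβ] where B is a non-terminal, add [B → .γ] for all productions B → γ; repeat for the newly added items until nothing changes.

Start with: [D → . ( A]
The dot precedes the terminal '(', so nothing is added.

CLOSURE = { [D → . ( A] }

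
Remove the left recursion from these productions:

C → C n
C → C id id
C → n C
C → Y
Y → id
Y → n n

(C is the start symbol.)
C → n C C'
C → Y C'
C' → n C'
C' → id id C'
C' → ε
Y → id
Y → n n

C is directly left-recursive. The standard transformation for
  A → A α₁ | ... | A α_m | β₁ | ... | β_n
is
  A  → β₁ A' | ... | β_n A'
  A' → α₁ A' | ... | α_m A' | ε

C → n C becomes C → n C C'
C → Y becomes C → Y C'
C → C n becomes C' → n C'
C → C id id becomes C' → id id C'
Add C' → ε

Productions for other non-terminals are unchanged:
  Y → id
  Y → n n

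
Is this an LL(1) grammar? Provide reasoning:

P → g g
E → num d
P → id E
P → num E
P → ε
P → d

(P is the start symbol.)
A grammar is LL(1) if for each non-terminal N with multiple productions, the predict sets of those productions are pairwise disjoint, where PREDICT(N → α) = (FIRST(α) \ {ε}) ∪ (FOLLOW(N) if α ⇒* ε).

Relevant sets:
  FOLLOW(P) = { $ }

For P:
  PREDICT(P → g g) = { 'g' }
  PREDICT(P → id E) = { 'id' }
  PREDICT(P → num E) = { 'num' }
  PREDICT(P → ε) = { $ }
  PREDICT(P → d) = { 'd' }
E has a single production, so nothing to check there.

All predict sets are disjoint. The grammar IS LL(1).

Answer: Yes, the grammar is LL(1).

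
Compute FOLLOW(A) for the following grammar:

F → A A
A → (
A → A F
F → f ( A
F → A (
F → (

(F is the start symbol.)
{ $, '(', 'f' }

To compute FOLLOW(A), find every occurrence of A on a right-hand side N → α A β: add FIRST(β) \ {ε}, and if β is empty or nullable also add FOLLOW(N). Iterate to a fixed point.

In F → A A: A is followed by A, add FIRST(A) \ {ε} = { '(' }
In F → A A: A is at the end, add FOLLOW(F)
In A → A F: A is followed by F, add FIRST(F) \ {ε} = { '(', 'f' }
In F → f ( A: A is at the end, add FOLLOW(F)
In F → A (: A is followed by '(', add FIRST('(') \ {ε} = { '(' }

The FOLLOW sets referred to above (computed the same way, to a fixed point):
  FOLLOW(F) = { $, '(', 'f' }

Taking the union: FOLLOW(A) = { $, '(', 'f' }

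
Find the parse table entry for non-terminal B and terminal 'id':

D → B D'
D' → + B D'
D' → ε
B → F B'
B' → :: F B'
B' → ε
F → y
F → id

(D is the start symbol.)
To find M[B, 'id'], we find productions for B where 'id' is in the predict set (PREDICT(N → α) = (FIRST(α) \ {ε}) ∪ (FOLLOW(N) if α ⇒* ε)).

Relevant sets:
  FIRST(F) = { 'id', 'y' }

B → F B': PREDICT = { 'id', 'y' }
  'id' is in predict set, so this production goes in M[B, 'id']

M[B, 'id'] = B → F B'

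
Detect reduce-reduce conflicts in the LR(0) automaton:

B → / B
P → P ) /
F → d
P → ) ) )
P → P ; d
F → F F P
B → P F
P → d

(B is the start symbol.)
Augment with B' → B and build the canonical LR(0) collection (I0 = CLOSURE({[B' → . B]}), then GOTO on every symbol after a dot until no new states appear). It has 18 states:
  I0: { [B → . / B], [B → . P F], [B' → . B], [P → . ) ) )], [P → . P ) /], [P → . P ; d], [P → . d] }  — shift
  I1: { [P → ) . ) )] }  — shift
  I2: { [B → . / B], [B → . P F], [B → / . B], [P → . ) ) )], [P → . P ) /], [P → . P ; d], [P → . d] }  — shift
  I3: { [B' → B .] }  — accept
  I4: { [B → P . F], [F → . F F P], [F → . d], [P → P . ) /], [P → P . ; d] }  — shift
  I5: { [P → d .] }  — reduce
  I6: { [P → P ) . /] }  — shift
  I7: { [P → P ; . d] }  — shift
  I8: { [B → P F .], [F → . F F P], [F → . d], [F → F . F P] }  — shift, reduce
  I9: { [F → d .] }  — reduce
  I10: { [F → . F F P], [F → . d], [F → F . F P], [F → F F . P], [P → . ) ) )], [P → . P ) /], [P → . P ; d], [P → . d] }  — shift
  I11: { [F → F F P .], [P → P . ) /], [P → P . ; d] }  — shift, reduce
  I12: { [F → d .], [P → d .] }  — 2 reduces
  I13: { [P → P ; d .] }  — reduce
  I14: { [P → P ) / .] }  — reduce
  I15: { [B → / B .] }  — reduce
  I16: { [P → ) ) . )] }  — shift
  I17: { [P → ) ) ) .] }  — reduce

I12 contains complete items [F → d .], [P → d .] — reduce-reduce conflict.

Answer: Yes — I12: [F → d .] vs [P → d .]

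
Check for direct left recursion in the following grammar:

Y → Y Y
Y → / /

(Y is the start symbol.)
Y → Y Y: LEFT RECURSIVE (starts with Y)
Y → / /: starts with '/'

The grammar has direct left recursion on: Y.

Answer: Yes, Y is left-recursive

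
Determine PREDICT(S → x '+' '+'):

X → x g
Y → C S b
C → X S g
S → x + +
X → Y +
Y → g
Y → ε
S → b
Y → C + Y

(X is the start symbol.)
PREDICT(S → x '+' '+') = (FIRST(RHS) \ {ε}) ∪ (FOLLOW(S) if ε ∈ FIRST(RHS), i.e. RHS ⇒* ε)
FIRST(x '+' '+') = { 'x' }
ε ∉ FIRST(x '+' '+'), so FOLLOW(S) is not added.
PREDICT(S → x '+' '+') = { 'x' }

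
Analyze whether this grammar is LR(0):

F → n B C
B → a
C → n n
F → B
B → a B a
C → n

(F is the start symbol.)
A grammar is LR(0) if no state in the canonical LR(0) collection has:
  - both a shift item (dot before a terminal) and a complete item (shift-reduce conflict), or
  - two or more complete items (reduce-reduce conflict; the accept item [F' → F .] counts as a complete item here).

Augment with F' → F and build the canonical LR(0) collection (I0 = CLOSURE({[F' → . F]}), then GOTO on every symbol after a dot until no new states appear). It has 11 states:
  I0: { [B → . a B a], [B → . a], [F → . B], [F → . n B C], [F' → . F] }  — shift
  I1: { [F → B .] }  — reduce
  I2: { [F' → F .] }  — accept
  I3: { [B → . a B a], [B → . a], [B → a . B a], [B → a .] }  — shift, reduce
  I4: { [B → . a B a], [B → . a], [F → n . B C] }  — shift
  I5: { [C → . n n], [C → . n], [F → n B . C] }  — shift
  I6: { [F → n B C .] }  — reduce
  I7: { [C → n . n], [C → n .] }  — shift, reduce
  I8: { [C → n n .] }  — reduce
  I9: { [B → a B . a] }  — shift
  I10: { [B → a B a .] }  — reduce

Conflict in state I3:
  Shift-reduce conflict between [B → a .] and [B → . a]
So the grammar is NOT LR(0).

Answer: No. Shift-reduce conflict between [B → a .] and [B → . a]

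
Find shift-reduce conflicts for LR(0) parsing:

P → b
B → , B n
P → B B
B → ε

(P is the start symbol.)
A shift-reduce conflict occurs when an LR(0) state has both:
  - a complete (reduce) item [A → α .] (dot at the end), and
  - a shift item [B → β . c γ] (dot before a terminal).

Augment with P' → P and build the canonical LR(0) collection (I0 = CLOSURE({[P' → . P]}), then GOTO on every symbol after a dot until no new states appear). It has 8 states:
  I0: { [B → . , B n], [B → .], [P → . B B], [P → . b], [P' → . P] }  — shift, reduce
  I1: { [B → , . B n], [B → . , B n], [B → .] }  — shift, reduce
  I2: { [B → . , B n], [B → .], [P → B . B] }  — shift, reduce
  I3: { [P' → P .] }  — accept
  I4: { [P → b .] }  — reduce
  I5: { [P → B B .] }  — reduce
  I6: { [B → , B . n] }  — shift
  I7: { [B → , B n .] }  — reduce

I0 contains reduce item [B → .] and shift items [B → . , B n], [P → . b] — shift-reduce conflict.
I1 contains reduce item [B → .] and shift item [B → . , B n] — shift-reduce conflict.
I2 contains reduce item [B → .] and shift item [B → . , B n] — shift-reduce conflict.

Answer: Yes — I0: [B → .] vs [B → . , B n]; I1: [B → .] vs [B → . , B n]; I2: [B → .] vs [B → . , B n]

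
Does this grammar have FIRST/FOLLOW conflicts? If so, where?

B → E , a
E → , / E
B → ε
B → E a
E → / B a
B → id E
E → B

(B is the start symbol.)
A FIRST/FOLLOW conflict occurs when a non-terminal N has a nullable alternative N → β (β ⇒* ε) and another alternative N → α with FIRST(α) ∩ FOLLOW(N) ≠ ∅: on such a lookahead the parser cannot decide between expanding α and letting N vanish via β.

Nullable non-terminals: B, E.
FIRST sets used below: FIRST(E) = { ',', '/', 'a', 'id', ε }, FIRST(B) = { ',', '/', 'a', 'id', ε }

B: nullable alternative(s) B → ε; FOLLOW(B) = { $, ',', 'a' }
  B → E , a: FIRST \ {ε} = { ',', '/', 'a', 'id' } — overlaps FOLLOW(B) on { ',', 'a' }: CONFLICT
  B → ε: FIRST \ {ε} = { } — this is the only nullable alternative, skip
  B → E a: FIRST \ {ε} = { ',', '/', 'a', 'id' } — overlaps FOLLOW(B) on { ',', 'a' }: CONFLICT
  B → id E: FIRST \ {ε} = { 'id' } — disjoint from FOLLOW(B)

E: nullable alternative(s) E → B; FOLLOW(E) = { $, ',', 'a' }
  E → , / E: FIRST \ {ε} = { ',' } — overlaps FOLLOW(E) on { ',' }: CONFLICT
  E → / B a: FIRST \ {ε} = { '/' } — disjoint from FOLLOW(E)
  E → B: FIRST \ {ε} = { ',', '/', 'a', 'id' } — this is the only nullable alternative, skip

So the grammar has 3 FIRST/FOLLOW conflicts (marked CONFLICT above).

Answer: Yes. B → E ',' a with FOLLOW(B) on { ',', 'a' }; B → E a with FOLLOW(B) on { ',', 'a' }; E → ',' '/' E with FOLLOW(E) on { ',' }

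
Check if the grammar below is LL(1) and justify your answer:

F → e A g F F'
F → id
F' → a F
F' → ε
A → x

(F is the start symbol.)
No. Predict set conflict for F': { 'a' }

Relevant sets:
  FOLLOW(F') = { $, 'a' }

For F:
  PREDICT(F → e A g F F') = { 'e' }
  PREDICT(F → id) = { 'id' }
For F':
  PREDICT(F' → a F) = { 'a' }
  PREDICT(F' → ε) = { $, 'a' }
A has a single production, so nothing to check there.

Conflict found: Predict set conflict for F': { 'a' }
The grammar is NOT LL(1).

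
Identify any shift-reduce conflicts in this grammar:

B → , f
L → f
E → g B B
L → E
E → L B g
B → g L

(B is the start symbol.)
Yes — I5: [B → g L .] vs [B → . , f]

A shift-reduce conflict occurs when an LR(0) state has both:
  - a complete (reduce) item [A → α .] (dot at the end), and
  - a shift item [B → β . c γ] (dot before a terminal).

Augment with B' → B and build the canonical LR(0) collection (I0 = CLOSURE({[B' → . B]}), then GOTO on every symbol after a dot until no new states appear). It has 13 states:
  I0: { [B → . , f], [B → . g L], [B' → . B] }  — shift
  I1: { [B → , . f] }  — shift
  I2: { [B' → B .] }  — accept
  I3: { [B → g . L], [E → . L B g], [E → . g B B], [L → . E], [L → . f] }  — shift
  I4: { [L → E .] }  — reduce
  I5: { [B → . , f], [B → . g L], [B → g L .], [E → L . B g] }  — shift, reduce
  I6: { [L → f .] }  — reduce
  I7: { [B → . , f], [B → . g L], [E → g . B B] }  — shift
  I8: { [B → . , f], [B → . g L], [E → g B . B] }  — shift
  I9: { [E → g B B .] }  — reduce
  I10: { [E → L B . g] }  — shift
  I11: { [E → L B g .] }  — reduce
  I12: { [B → , f .] }  — reduce

I5 contains reduce item [B → g L .] and shift items [B → . , f], [B → . g L] — shift-reduce conflict.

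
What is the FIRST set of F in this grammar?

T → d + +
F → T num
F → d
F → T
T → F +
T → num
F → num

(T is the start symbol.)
{ 'd', 'num' }

FIRST sets of the other non-terminals involved (by the same procedure, iterated to a fixed point):
  FIRST(T) = { 'd', 'num' }

From F → T num:
  - T is a non-terminal: add FIRST(T) \ {ε} = { 'd', 'num' }
    T is not nullable, so stop
From F → d:
  - d is a terminal: add 'd' and stop
From F → T:
  - T is a non-terminal: add FIRST(T) \ {ε} = { 'd', 'num' }
    T is not nullable, so stop
From F → num:
  - num is a terminal: add 'num' and stop

Collecting: FIRST(F) = { 'd', 'num' }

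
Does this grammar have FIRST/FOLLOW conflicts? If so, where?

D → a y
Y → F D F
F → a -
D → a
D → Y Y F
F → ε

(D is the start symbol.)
Yes. F → a '-' with FOLLOW(F) on { 'a' }

A FIRST/FOLLOW conflict occurs when a non-terminal N has a nullable alternative N → β (β ⇒* ε) and another alternative N → α with FIRST(α) ∩ FOLLOW(N) ≠ ∅: on such a lookahead the parser cannot decide between expanding α and letting N vanish via β.

Nullable non-terminals: F.

F: nullable alternative(s) F → ε; FOLLOW(F) = { $, 'a' }
  F → a -: FIRST \ {ε} = { 'a' } — overlaps FOLLOW(F) on { 'a' }: CONFLICT
  F → ε: FIRST \ {ε} = { } — this is the only nullable alternative, skip

D, Y have no nullable alternative, so no FIRST/FOLLOW check is needed there.

So the grammar has 1 FIRST/FOLLOW conflict (marked CONFLICT above).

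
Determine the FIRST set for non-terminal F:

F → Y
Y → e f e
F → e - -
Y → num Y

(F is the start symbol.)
FIRST sets of the other non-terminals involved (by the same procedure, iterated to a fixed point):
  FIRST(Y) = { 'e', 'num' }

From F → Y:
  - Y is a non-terminal: add FIRST(Y) \ {ε} = { 'e', 'num' }
    Y is not nullable, so stop
From F → e - -:
  - e is a terminal: add 'e' and stop

Collecting: FIRST(F) = { 'e', 'num' }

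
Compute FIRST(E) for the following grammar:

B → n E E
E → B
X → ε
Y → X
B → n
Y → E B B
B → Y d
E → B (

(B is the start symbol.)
FIRST sets of the other non-terminals involved (by the same procedure, iterated to a fixed point):
  FIRST(B) = { 'd', 'n' }

From E → B:
  - B is a non-terminal: add FIRST(B) \ {ε} = { 'd', 'n' }
    B is not nullable, so stop
From E → B (:
  - B is a non-terminal: add FIRST(B) \ {ε} = { 'd', 'n' }
    B is not nullable, so stop

Collecting: FIRST(E) = { 'd', 'n' }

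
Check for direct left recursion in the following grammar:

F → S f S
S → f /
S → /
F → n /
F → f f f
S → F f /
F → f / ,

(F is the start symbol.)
Direct left recursion occurs when N → N α for some non-terminal N (the right-hand side begins with the left-hand side itself).

F → S f S: starts with S
S → f /: starts with f
S → /: starts with '/'
F → n /: starts with n
F → f f f: starts with f
S → F f /: starts with F
F → f / ,: starts with f

No direct left recursion found.

Answer: No direct left recursion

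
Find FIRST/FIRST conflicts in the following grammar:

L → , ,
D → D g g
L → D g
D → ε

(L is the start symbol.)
No FIRST/FIRST conflicts.

FIRST sets of the non-terminals at (or reachable through a nullable prefix from) the front of some alternative:
  FIRST(D) = { 'g', ε }

Productions for L:
  L → , ,: FIRST = { ',' }
  L → D g: FIRST = { 'g' }
Productions for D:
  D → D g g: FIRST = { 'g' }
  D → ε: FIRST = { ε }

All alternatives of each non-terminal have pairwise disjoint FIRST sets.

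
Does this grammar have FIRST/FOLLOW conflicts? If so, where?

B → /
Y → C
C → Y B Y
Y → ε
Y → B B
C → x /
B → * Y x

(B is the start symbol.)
Yes. Y → C with FOLLOW(Y) on { '*', '/', 'x' }; Y → B B with FOLLOW(Y) on { '*', '/' }

Nullable non-terminals: Y.
FIRST sets used below: FIRST(C) = { '*', '/', 'x' }, FIRST(B) = { '*', '/' }

Y: nullable alternative(s) Y → ε; FOLLOW(Y) = { '*', '/', 'x' }
  Y → C: FIRST \ {ε} = { '*', '/', 'x' } — overlaps FOLLOW(Y) on { '*', '/', 'x' }: CONFLICT
  Y → ε: FIRST \ {ε} = { } — this is the only nullable alternative, skip
  Y → B B: FIRST \ {ε} = { '*', '/' } — overlaps FOLLOW(Y) on { '*', '/' }: CONFLICT

B, C have no nullable alternative, so no FIRST/FOLLOW check is needed there.

So the grammar has 2 FIRST/FOLLOW conflicts (marked CONFLICT above).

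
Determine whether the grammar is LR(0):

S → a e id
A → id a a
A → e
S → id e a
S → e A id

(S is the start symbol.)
Yes, the grammar is LR(0)

Augment with S' → S and build the canonical LR(0) collection (I0 = CLOSURE({[S' → . S]}), then GOTO on every symbol after a dot until no new states appear). It has 15 states:
  I0: { [S → . a e id], [S → . e A id], [S → . id e a], [S' → . S] }  — shift
  I1: { [S' → S .] }  — accept
  I2: { [S → a . e id] }  — shift
  I3: { [A → . e], [A → . id a a], [S → e . A id] }  — shift
  I4: { [S → id . e a] }  — shift
  I5: { [S → id e . a] }  — shift
  I6: { [S → id e a .] }  — reduce
  I7: { [S → e A . id] }  — shift
  I8: { [A → e .] }  — reduce
  I9: { [A → id . a a] }  — shift
  I10: { [A → id a . a] }  — shift
  I11: { [A → id a a .] }  — reduce
  I12: { [S → e A id .] }  — reduce
  I13: { [S → a e . id] }  — shift
  I14: { [S → a e id .] }  — reduce

Every state is either a pure shift/goto state or contains exactly one complete item and nothing to shift — no conflicts. The grammar is LR(0).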